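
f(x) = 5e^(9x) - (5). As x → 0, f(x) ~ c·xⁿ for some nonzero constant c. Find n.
1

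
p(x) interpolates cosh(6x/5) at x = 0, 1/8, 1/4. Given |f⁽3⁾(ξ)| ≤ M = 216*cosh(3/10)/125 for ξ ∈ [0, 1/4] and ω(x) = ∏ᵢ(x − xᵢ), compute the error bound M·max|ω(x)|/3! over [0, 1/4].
sqrt(3)*cosh(3/10)/8000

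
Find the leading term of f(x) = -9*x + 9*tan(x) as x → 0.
3*x**3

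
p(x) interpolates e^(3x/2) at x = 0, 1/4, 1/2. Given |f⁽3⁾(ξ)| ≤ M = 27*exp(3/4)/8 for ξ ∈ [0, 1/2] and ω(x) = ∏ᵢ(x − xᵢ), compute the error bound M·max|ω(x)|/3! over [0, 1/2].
sqrt(3)*exp(3/4)/512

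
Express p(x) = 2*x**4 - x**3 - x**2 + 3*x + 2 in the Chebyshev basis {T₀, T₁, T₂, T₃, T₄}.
(9/4)T₀ + (9/4)T₁ + (1/2)T₂ + (-1/4)T₃ + (1/4)T₄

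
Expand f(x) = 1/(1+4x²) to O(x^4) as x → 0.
1 - 4*x**2 + O(x**4)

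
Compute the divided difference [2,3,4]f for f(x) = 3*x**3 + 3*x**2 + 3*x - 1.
30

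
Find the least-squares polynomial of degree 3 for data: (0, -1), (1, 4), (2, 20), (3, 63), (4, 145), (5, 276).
-7/9 + (655/378)x + (17/63)x² + (113/54)x³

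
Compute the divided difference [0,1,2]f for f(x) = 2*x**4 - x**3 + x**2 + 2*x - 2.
12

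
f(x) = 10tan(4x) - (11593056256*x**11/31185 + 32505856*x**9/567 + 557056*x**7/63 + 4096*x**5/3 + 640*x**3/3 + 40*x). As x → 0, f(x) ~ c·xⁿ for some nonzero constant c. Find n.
13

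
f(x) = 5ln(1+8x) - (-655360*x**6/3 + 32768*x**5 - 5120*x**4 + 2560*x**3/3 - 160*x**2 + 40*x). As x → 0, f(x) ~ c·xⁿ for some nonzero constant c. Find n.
7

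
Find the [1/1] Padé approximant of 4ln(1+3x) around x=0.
12*x/(3*x/2 + 1)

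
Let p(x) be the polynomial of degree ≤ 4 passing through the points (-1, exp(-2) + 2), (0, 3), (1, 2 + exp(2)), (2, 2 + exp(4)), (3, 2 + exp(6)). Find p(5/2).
(-5 + (-70*exp(2) + 284 + 140*exp(4) + 35*exp(6))*exp(2))*exp(-2)/128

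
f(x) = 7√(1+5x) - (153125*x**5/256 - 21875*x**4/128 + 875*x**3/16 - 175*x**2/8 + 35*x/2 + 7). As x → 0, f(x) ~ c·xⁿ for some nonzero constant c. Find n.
6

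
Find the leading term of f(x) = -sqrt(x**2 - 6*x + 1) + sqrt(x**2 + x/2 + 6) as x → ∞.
13/4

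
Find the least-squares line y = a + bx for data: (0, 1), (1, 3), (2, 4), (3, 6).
a = 11/10, b = 8/5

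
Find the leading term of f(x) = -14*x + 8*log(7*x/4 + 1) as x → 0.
-49*x**2/4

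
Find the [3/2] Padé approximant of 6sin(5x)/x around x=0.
(30 - 175*x**2/2)/(5*x**2/4 + 1)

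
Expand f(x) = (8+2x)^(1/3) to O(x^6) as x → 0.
2 + x/6 - x**2/72 + 5*x**3/2592 - 5*x**4/15552 + 11*x**5/186624 + O(x**6)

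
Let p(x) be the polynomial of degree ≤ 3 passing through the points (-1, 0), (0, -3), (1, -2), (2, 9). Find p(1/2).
-27/8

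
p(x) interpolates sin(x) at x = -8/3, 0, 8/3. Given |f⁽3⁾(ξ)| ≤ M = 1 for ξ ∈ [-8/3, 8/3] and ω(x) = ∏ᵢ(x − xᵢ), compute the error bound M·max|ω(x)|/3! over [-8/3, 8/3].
512*sqrt(3)/729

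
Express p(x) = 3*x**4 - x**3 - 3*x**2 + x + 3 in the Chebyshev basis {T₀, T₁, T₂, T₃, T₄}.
(21/8)T₀ + (1/4)T₁ + (-1/4)T₃ + (3/8)T₄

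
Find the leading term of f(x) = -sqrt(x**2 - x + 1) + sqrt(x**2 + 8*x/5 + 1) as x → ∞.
13/10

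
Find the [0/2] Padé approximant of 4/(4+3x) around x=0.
1/(3*x/4 + 1)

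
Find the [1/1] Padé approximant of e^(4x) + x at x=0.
(17*x/5 + 1)/(1 - 8*x/5)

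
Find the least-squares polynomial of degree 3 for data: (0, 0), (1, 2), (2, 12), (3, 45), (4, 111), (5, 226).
1/126 + (209/108)x + (-281/126)x² + (235/108)x³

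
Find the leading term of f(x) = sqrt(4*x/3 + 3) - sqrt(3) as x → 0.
2*sqrt(3)*x/9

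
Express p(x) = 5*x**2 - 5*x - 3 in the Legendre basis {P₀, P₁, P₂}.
(-4/3)P₀ + (-5)P₁ + (10/3)P₂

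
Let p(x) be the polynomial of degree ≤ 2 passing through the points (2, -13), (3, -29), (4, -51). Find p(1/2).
-1/4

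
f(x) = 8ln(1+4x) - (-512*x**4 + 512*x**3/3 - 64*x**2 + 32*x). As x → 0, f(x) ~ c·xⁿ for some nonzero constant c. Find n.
5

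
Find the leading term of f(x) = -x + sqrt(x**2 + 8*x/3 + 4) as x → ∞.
4/3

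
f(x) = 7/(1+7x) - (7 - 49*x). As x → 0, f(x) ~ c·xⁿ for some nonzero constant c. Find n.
2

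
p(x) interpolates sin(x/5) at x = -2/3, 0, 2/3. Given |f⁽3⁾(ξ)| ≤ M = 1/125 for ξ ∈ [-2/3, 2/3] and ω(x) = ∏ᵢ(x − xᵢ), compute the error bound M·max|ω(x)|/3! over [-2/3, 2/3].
8*sqrt(3)/91125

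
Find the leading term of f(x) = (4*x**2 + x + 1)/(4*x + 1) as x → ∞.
x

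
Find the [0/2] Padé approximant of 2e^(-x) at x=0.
2/(x**2/2 + x + 1)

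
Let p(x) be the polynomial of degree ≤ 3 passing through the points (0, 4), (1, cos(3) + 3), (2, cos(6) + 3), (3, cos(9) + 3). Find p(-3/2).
-35*cos(9)/16 + 135*cos(6)/16 + 153/16 - 189*cos(3)/16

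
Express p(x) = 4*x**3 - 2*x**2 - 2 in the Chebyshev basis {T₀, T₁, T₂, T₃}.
(-3)T₀ + (3)T₁ - T₂ + T₃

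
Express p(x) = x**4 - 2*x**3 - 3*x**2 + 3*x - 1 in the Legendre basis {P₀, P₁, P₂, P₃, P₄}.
(-9/5)P₀ + (9/5)P₁ + (-10/7)P₂ + (-4/5)P₃ + (8/35)P₄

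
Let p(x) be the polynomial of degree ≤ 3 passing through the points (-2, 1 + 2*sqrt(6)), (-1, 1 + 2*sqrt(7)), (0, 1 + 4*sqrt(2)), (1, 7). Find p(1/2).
-5*sqrt(7)/8 + sqrt(6)/8 + 23/8 + 15*sqrt(2)/4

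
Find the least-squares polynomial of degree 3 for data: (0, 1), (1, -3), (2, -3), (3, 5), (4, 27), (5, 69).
58/63 + (-1303/378)x + (-71/63)x² + (49/54)x³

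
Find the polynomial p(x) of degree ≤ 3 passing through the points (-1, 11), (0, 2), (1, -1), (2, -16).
-3*x**3 + 3*x**2 - 3*x + 2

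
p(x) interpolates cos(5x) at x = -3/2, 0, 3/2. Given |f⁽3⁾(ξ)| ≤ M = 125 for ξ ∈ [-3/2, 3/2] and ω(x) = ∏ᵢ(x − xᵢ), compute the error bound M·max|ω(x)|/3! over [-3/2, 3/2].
125*sqrt(3)/8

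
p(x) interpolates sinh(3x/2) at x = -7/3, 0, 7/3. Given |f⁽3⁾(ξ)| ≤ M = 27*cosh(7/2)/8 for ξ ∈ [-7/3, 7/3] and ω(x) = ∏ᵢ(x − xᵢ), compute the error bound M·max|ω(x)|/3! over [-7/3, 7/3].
343*sqrt(3)*cosh(7/2)/216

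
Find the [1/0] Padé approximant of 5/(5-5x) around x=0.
x + 1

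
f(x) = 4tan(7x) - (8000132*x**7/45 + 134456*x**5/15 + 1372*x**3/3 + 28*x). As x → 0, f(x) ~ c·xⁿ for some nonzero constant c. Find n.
9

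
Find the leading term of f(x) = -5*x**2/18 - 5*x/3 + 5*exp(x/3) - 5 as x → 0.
5*x**3/162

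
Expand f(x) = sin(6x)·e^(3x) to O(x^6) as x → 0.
6*x + 18*x**2 - 9*x**3 - 81*x**4 - 1539*x**5/20 + O(x**6)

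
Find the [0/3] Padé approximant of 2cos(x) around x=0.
2/(x**2/2 + 1)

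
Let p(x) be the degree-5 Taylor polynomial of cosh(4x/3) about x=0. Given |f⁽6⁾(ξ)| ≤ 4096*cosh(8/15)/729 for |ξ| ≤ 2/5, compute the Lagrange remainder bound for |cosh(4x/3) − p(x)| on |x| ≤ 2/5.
16384*cosh(8/15)/512578125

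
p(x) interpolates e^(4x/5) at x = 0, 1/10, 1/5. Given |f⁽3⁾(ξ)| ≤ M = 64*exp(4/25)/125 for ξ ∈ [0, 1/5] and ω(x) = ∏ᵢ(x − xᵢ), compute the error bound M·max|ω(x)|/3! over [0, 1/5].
8*sqrt(3)*exp(4/25)/421875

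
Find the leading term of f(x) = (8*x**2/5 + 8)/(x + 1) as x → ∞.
8*x/5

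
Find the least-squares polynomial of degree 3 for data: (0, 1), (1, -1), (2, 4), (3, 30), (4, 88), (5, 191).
19/18 + (-1513/756)x + (-293/126)x² + (223/108)x³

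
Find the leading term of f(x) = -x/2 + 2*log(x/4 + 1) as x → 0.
-x**2/16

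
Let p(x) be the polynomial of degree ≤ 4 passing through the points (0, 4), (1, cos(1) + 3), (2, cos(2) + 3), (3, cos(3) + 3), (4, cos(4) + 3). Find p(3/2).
45*cos(2)/64 + 3*cos(4)/128 - 5*cos(3)/32 + 15*cos(1)/32 + 379/128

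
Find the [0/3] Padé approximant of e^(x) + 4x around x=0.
1/(-721*x**3/6 + 49*x**2/2 - 5*x + 1)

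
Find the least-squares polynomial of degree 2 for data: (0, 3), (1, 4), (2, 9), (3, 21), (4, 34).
99/35 + (-67/70)x + (31/14)x²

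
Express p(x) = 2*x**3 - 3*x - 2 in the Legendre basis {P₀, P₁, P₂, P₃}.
(-2)P₀ + (-9/5)P₁ + (4/5)P₃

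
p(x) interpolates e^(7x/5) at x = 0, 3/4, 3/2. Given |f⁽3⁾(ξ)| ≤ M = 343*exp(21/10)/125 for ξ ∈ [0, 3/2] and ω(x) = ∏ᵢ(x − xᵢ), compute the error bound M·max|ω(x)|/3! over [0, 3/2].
343*sqrt(3)*exp(21/10)/8000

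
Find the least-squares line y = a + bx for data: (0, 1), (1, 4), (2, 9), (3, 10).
a = 6/5, b = 16/5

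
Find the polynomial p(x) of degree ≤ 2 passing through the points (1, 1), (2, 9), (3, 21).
2*x**2 + 2*x - 3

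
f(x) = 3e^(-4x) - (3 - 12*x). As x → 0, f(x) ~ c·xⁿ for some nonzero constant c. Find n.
2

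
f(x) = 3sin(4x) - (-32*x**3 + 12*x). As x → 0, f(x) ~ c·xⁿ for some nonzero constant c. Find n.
5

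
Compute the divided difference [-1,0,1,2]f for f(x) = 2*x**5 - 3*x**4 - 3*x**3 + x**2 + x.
1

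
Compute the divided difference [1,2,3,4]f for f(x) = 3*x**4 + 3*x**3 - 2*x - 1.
33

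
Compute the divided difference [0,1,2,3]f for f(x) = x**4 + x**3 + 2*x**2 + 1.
7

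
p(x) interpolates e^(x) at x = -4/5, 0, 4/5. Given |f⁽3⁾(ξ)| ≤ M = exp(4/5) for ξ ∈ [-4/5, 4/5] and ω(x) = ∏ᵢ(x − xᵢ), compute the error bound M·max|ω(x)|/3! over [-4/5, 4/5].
64*sqrt(3)*exp(4/5)/3375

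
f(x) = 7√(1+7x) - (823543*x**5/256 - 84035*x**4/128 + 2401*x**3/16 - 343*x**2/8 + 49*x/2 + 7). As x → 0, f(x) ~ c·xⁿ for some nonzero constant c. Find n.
6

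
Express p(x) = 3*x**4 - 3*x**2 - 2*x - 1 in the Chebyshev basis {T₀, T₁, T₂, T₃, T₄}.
(-11/8)T₀ + (-2)T₁ + (3/8)T₄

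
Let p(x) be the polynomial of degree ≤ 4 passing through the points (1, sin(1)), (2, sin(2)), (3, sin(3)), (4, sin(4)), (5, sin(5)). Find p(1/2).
-105*sin(2)/32 + 35*sin(5)/128 + 189*sin(3)/64 - 45*sin(4)/32 + 315*sin(1)/128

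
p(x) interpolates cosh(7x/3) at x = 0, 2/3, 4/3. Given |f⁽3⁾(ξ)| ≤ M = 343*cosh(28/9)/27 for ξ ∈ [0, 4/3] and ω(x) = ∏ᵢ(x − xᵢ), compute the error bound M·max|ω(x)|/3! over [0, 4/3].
2744*sqrt(3)*cosh(28/9)/19683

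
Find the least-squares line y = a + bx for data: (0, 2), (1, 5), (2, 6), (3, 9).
a = 11/5, b = 11/5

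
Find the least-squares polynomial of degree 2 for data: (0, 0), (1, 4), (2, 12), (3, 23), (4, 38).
-1/35 + (33/14)x + (25/14)x²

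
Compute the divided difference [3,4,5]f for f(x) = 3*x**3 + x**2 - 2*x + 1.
37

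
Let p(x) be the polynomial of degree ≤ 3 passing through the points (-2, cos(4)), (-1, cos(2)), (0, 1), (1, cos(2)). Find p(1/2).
cos(4)/16 + 15/16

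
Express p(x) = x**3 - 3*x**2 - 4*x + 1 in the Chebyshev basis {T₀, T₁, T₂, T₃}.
(-1/2)T₀ + (-13/4)T₁ + (-3/2)T₂ + (1/4)T₃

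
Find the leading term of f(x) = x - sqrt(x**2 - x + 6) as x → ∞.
1/2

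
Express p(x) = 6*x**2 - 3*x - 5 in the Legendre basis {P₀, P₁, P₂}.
(-3)P₀ + (-3)P₁ + (4)P₂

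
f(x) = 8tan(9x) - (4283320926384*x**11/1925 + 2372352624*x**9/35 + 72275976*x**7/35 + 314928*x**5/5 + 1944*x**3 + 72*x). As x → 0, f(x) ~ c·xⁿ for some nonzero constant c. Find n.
13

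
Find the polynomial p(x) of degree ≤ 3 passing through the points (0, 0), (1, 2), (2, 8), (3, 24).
x**3 - x**2 + 2*x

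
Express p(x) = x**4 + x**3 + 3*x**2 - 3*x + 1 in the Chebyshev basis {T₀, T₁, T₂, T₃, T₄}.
(23/8)T₀ + (-9/4)T₁ + (2)T₂ + (1/4)T₃ + (1/8)T₄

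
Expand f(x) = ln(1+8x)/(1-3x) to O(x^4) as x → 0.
8*x - 8*x**2 + 440*x**3/3 + O(x**4)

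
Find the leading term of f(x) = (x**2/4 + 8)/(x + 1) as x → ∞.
x/4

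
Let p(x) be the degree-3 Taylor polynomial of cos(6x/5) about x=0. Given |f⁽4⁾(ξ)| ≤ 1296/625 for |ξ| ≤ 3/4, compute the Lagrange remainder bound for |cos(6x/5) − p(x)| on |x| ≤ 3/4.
2187/80000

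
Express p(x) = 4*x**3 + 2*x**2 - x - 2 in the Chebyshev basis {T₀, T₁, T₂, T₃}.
-T₀ + (2)T₁ + T₂ + T₃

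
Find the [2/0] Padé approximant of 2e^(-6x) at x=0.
36*x**2 - 12*x + 2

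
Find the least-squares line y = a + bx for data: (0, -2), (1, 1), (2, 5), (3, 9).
a = -23/10, b = 37/10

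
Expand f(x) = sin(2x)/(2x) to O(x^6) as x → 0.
1 - 2*x**2/3 + 2*x**4/15 + O(x**6)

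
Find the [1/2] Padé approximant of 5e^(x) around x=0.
(5*x/3 + 5)/(x**2/6 - 2*x/3 + 1)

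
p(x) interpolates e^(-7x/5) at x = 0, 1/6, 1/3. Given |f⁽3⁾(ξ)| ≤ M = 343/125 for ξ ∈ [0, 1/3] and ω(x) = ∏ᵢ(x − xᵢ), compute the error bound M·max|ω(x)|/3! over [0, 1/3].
343*sqrt(3)/729000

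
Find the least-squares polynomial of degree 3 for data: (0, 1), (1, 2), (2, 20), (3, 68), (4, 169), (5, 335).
20/21 + (-89/126)x + (-67/84)x² + (103/36)x³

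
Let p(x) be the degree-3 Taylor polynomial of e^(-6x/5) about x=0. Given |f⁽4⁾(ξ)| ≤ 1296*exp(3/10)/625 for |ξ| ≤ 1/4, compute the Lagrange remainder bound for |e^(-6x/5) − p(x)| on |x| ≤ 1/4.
27*exp(3/10)/80000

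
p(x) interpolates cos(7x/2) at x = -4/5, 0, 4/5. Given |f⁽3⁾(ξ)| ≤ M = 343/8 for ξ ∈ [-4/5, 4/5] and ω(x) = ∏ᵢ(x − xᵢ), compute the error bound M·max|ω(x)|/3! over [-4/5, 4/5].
2744*sqrt(3)/3375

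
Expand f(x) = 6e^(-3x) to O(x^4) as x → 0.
6 - 18*x + 27*x**2 - 27*x**3 + O(x**4)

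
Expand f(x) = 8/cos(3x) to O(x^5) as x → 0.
8 + 36*x**2 + 135*x**4 + O(x**5)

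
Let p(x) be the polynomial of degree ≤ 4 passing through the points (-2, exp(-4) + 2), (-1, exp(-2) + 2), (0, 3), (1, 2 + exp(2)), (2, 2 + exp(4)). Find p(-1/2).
(-5 + 60*exp(2) + (-20*exp(2) + 3*exp(4) + 346)*exp(4))*exp(-4)/128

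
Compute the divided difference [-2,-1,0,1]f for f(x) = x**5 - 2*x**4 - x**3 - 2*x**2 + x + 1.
8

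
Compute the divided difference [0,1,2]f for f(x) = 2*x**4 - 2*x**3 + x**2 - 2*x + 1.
9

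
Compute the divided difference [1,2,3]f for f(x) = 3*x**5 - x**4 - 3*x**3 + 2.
227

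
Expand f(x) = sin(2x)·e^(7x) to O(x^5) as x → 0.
2*x + 14*x**2 + 143*x**3/3 + 105*x**4 + O(x**5)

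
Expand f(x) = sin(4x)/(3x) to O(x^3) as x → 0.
4/3 - 32*x**2/9 + O(x**3)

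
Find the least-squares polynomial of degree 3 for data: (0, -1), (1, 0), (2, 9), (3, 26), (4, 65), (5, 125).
-68/63 + (109/189)x + (-5/252)x² + (107/108)x³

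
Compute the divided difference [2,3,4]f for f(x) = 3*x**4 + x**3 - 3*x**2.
171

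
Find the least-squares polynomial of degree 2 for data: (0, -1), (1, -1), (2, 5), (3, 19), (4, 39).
-33/35 + (-26/7)x + (24/7)x²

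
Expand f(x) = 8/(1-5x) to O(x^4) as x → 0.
8 + 40*x + 200*x**2 + 1000*x**3 + O(x**4)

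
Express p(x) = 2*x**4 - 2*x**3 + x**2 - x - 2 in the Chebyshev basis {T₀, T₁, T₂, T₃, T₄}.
(-3/4)T₀ + (-5/2)T₁ + (3/2)T₂ + (-1/2)T₃ + (1/4)T₄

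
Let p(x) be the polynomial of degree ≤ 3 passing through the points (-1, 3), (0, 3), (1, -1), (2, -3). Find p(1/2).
9/8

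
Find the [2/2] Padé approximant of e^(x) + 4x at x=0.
(-7*x**2/12 + 67*x/14 + 1)/(-x**2/84 - 3*x/14 + 1)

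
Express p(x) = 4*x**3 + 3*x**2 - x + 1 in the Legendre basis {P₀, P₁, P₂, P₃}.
(2)P₀ + (7/5)P₁ + (2)P₂ + (8/5)P₃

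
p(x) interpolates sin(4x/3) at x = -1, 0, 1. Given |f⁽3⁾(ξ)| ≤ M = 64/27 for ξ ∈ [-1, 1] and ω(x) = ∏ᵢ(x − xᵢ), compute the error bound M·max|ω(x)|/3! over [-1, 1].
64*sqrt(3)/729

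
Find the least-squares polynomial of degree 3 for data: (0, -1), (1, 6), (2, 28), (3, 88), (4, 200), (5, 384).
-5/6 + (923/252)x + (-10/21)x² + (109/36)x³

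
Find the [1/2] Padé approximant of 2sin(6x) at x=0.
12*x/(6*x**2 + 1)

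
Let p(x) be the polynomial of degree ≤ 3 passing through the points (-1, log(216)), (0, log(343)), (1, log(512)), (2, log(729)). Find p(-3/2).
log(21233664*2**(3/8)*3**(11/16)*7**(7/16)/823543)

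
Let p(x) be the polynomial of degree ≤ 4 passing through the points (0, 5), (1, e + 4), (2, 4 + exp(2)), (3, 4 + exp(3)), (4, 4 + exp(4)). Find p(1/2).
-35*exp(2)/64 - 5*exp(4)/128 + 35*e/32 + 547/128 + 7*exp(3)/32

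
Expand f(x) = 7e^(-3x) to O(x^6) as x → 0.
7 - 21*x + 63*x**2/2 - 63*x**3/2 + 189*x**4/8 - 567*x**5/40 + O(x**6)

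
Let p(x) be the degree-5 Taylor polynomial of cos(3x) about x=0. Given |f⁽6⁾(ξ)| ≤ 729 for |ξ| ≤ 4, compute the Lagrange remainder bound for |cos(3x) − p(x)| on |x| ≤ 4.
20736/5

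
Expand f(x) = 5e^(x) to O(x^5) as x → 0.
5 + 5*x + 5*x**2/2 + 5*x**3/6 + 5*x**4/24 + O(x**5)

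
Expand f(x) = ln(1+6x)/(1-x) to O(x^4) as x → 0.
6*x - 12*x**2 + 60*x**3 + O(x**4)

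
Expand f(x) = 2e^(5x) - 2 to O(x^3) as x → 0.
10*x + 25*x**2 + O(x**3)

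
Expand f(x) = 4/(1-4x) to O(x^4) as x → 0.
4 + 16*x + 64*x**2 + 256*x**3 + O(x**4)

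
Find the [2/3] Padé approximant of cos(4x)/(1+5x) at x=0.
(1 - 20*x**2/3)/(20*x**3/3 + 4*x**2/3 + 5*x + 1)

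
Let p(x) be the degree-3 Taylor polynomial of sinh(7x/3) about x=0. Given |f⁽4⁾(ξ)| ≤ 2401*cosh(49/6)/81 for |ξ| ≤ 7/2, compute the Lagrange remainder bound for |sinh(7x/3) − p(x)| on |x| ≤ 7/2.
5764801*cosh(49/6)/31104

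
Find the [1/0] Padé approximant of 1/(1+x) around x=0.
1 - x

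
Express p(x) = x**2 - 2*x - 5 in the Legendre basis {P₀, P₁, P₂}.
(-14/3)P₀ + (-2)P₁ + (2/3)P₂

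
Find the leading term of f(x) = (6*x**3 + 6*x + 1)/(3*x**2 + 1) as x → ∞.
2*x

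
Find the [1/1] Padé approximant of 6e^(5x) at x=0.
(15*x + 6)/(1 - 5*x/2)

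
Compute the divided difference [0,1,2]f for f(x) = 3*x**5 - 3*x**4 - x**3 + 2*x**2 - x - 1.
23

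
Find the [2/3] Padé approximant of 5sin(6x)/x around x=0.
(30 - 126*x**2)/(9*x**2/5 + 1)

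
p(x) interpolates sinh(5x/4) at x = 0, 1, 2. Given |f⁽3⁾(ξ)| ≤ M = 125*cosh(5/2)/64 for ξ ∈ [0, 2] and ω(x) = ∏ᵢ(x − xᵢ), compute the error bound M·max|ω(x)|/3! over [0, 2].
125*sqrt(3)*cosh(5/2)/1728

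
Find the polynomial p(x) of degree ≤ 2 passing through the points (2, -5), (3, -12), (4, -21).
-x**2 - 2*x + 3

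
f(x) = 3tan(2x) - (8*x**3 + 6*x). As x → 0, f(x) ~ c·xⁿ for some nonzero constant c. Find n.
5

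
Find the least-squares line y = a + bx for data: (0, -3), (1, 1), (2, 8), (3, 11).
a = -31/10, b = 49/10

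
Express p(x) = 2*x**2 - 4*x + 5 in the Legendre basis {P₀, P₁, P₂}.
(17/3)P₀ + (-4)P₁ + (4/3)P₂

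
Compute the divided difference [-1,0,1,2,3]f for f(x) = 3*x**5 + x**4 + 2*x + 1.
16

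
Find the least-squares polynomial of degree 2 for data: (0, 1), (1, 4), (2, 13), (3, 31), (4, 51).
26/35 + (29/70)x + (43/14)x²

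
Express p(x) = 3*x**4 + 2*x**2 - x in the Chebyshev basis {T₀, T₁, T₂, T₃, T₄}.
(17/8)T₀ - T₁ + (5/2)T₂ + (3/8)T₄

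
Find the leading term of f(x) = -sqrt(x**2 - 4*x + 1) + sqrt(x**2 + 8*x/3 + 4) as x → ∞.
10/3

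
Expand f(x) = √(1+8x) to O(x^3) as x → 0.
1 + 4*x - 8*x**2 + O(x**3)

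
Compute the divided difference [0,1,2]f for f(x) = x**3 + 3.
3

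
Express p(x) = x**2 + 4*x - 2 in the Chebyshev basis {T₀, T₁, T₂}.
(-3/2)T₀ + (4)T₁ + (1/2)T₂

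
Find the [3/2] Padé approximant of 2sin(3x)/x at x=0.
(6 - 63*x**2/10)/(9*x**2/20 + 1)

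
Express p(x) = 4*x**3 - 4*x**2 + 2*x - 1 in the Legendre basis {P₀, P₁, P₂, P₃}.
(-7/3)P₀ + (22/5)P₁ + (-8/3)P₂ + (8/5)P₃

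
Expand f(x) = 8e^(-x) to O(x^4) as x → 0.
8 - 8*x + 4*x**2 - 4*x**3/3 + O(x**4)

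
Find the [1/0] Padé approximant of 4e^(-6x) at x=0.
4 - 24*x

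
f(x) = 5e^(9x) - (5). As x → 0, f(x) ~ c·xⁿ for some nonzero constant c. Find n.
1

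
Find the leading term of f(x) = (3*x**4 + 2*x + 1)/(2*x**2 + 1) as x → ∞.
3*x**2/2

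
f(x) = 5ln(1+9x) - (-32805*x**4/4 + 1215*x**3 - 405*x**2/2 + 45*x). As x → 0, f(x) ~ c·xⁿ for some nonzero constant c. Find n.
5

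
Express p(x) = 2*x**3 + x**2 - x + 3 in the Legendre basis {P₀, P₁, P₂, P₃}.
(10/3)P₀ + (1/5)P₁ + (2/3)P₂ + (4/5)P₃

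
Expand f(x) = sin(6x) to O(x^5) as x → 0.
6*x - 36*x**3 + O(x**5)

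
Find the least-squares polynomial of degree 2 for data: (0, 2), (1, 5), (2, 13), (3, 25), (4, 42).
69/35 + (6/7)x + (16/7)x²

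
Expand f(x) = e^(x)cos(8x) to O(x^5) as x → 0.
1 + x - 63*x**2/2 - 191*x**3/6 + 3713*x**4/24 + O(x**5)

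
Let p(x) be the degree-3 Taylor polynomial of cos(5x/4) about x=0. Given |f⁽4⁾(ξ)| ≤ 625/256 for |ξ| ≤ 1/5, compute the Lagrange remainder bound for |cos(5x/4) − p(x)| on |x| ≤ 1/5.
1/6144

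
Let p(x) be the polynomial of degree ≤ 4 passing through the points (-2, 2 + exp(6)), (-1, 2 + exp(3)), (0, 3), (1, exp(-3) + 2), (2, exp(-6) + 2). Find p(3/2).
((-5*exp(6) + 186 + 28*exp(3))*exp(6) + 35 + 140*exp(3))*exp(-6)/128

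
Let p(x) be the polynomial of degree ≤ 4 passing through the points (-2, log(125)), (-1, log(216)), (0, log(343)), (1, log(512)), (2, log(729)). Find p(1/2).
log(392*2**(3/4)*3**(19/64)*5**(9/128)*7**(7/64)/3)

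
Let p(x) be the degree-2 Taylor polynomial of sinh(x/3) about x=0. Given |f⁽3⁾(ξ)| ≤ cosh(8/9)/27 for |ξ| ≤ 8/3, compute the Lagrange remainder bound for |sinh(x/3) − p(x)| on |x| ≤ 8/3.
256*cosh(8/9)/2187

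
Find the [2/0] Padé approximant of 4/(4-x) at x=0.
x**2/16 + x/4 + 1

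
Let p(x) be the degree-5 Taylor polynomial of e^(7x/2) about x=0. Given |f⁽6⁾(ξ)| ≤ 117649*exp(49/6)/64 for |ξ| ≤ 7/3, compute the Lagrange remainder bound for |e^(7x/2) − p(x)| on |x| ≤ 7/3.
13841287201*exp(49/6)/33592320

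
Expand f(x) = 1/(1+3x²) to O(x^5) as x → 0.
1 - 3*x**2 + 9*x**4 + O(x**5)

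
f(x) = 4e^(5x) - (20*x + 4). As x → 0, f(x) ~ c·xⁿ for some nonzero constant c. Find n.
2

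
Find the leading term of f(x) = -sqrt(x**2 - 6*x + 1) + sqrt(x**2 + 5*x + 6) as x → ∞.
11/2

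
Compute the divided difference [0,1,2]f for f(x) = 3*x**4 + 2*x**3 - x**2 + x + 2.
26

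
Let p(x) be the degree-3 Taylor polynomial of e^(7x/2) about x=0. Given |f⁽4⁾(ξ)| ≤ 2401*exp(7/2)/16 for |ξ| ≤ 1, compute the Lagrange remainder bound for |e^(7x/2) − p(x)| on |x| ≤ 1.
2401*exp(7/2)/384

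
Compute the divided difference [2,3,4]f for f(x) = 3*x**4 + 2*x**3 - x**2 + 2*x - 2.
182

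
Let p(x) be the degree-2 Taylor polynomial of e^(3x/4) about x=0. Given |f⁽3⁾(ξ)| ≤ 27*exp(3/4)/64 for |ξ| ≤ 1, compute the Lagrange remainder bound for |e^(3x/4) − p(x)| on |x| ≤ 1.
9*exp(3/4)/128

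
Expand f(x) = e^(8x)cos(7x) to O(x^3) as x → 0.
1 + 8*x + 15*x**2/2 + O(x**3)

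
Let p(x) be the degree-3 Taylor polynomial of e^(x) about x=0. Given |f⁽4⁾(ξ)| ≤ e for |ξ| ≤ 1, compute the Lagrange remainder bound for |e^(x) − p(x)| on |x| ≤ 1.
e/24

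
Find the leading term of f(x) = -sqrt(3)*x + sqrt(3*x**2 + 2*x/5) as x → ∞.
sqrt(3)/15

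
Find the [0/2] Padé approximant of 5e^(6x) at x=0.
5/(18*x**2 - 6*x + 1)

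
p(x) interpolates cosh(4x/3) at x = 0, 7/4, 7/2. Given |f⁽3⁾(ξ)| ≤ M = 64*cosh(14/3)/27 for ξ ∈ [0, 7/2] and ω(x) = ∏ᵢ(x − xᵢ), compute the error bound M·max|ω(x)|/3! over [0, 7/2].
343*sqrt(3)*cosh(14/3)/729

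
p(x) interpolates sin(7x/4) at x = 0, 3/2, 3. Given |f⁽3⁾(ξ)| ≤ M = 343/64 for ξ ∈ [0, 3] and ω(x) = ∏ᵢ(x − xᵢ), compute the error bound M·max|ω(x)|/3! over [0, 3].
343*sqrt(3)/512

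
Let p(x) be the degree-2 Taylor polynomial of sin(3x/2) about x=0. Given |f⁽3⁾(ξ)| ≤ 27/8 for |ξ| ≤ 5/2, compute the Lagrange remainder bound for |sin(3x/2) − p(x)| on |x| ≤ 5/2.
1125/128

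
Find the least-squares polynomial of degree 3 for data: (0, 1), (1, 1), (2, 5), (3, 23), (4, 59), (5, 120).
8/7 + (-4/3)x + (-11/28)x² + (13/12)x³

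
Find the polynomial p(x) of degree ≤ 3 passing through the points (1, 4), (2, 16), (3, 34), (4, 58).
3*x**2 + 3*x - 2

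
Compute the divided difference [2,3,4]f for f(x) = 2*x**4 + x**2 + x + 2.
111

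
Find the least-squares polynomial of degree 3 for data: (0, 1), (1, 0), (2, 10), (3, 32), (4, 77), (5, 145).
20/21 + (-467/126)x + (185/84)x² + (31/36)x³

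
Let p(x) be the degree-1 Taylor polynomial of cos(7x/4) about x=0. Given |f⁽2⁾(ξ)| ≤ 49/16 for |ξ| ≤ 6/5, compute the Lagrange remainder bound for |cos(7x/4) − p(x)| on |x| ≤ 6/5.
441/200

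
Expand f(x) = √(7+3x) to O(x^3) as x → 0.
sqrt(7) + 3*sqrt(7)*x/14 - 9*sqrt(7)*x**2/392 + O(x**3)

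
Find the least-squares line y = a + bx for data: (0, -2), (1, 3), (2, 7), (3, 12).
a = -19/10, b = 23/5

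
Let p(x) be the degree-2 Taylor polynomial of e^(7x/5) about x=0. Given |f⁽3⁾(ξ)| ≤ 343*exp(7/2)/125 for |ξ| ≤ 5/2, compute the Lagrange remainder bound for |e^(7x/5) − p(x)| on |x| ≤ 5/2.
343*exp(7/2)/48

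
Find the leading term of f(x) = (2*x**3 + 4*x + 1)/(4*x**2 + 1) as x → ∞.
x/2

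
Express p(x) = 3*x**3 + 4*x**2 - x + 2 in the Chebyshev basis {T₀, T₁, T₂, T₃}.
(4)T₀ + (5/4)T₁ + (2)T₂ + (3/4)T₃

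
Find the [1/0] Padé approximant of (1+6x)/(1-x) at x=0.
7*x + 1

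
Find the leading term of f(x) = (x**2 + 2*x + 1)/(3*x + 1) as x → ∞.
x/3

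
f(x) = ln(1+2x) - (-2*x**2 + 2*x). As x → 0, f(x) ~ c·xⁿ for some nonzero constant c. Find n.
3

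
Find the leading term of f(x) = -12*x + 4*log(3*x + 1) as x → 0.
-18*x**2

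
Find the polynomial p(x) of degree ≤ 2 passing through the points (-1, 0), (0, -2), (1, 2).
3*x**2 + x - 2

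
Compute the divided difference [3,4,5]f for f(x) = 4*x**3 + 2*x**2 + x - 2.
50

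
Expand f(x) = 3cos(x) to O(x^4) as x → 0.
3 - 3*x**2/2 + O(x**4)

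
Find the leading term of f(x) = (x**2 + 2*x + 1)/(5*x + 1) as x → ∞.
x/5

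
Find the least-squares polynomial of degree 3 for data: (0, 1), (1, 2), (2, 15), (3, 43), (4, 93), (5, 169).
59/63 + (-965/378)x + (761/252)x² + (91/108)x³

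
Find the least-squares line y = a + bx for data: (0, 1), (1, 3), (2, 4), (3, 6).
a = 11/10, b = 8/5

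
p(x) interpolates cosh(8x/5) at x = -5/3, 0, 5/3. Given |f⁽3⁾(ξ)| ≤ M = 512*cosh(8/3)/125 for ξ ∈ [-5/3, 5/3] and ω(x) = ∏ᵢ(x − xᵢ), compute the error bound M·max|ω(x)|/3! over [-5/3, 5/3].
512*sqrt(3)*cosh(8/3)/729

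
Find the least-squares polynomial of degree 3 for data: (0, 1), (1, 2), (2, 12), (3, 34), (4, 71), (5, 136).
43/63 + (305/378)x + (53/126)x² + (26/27)x³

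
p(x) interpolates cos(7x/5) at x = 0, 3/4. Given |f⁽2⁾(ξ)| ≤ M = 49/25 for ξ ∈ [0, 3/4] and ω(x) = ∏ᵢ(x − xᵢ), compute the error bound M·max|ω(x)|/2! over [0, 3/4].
441/3200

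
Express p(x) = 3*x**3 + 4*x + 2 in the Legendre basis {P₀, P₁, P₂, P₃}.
(2)P₀ + (29/5)P₁ + (6/5)P₃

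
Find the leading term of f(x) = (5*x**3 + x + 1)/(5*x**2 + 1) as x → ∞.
x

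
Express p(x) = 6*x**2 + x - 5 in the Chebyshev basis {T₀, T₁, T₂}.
(-2)T₀ + T₁ + (3)T₂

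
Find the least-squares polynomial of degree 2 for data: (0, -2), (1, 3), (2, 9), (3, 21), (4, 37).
-8/5 + (8/5)x + (2)x²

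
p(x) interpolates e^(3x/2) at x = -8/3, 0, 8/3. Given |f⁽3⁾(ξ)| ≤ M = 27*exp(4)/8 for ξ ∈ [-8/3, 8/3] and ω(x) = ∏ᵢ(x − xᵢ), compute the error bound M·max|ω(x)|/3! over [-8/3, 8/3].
64*sqrt(3)*exp(4)/27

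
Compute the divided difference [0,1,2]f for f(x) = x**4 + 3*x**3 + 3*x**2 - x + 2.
19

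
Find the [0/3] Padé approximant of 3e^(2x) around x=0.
3/(-4*x**3/3 + 2*x**2 - 2*x + 1)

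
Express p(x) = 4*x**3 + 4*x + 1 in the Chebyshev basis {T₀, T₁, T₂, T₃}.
T₀ + (7)T₁ + T₃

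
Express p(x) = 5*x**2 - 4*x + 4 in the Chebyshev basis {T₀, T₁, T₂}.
(13/2)T₀ + (-4)T₁ + (5/2)T₂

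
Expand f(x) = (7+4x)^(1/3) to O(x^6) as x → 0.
7**(1/3) + 4*7**(1/3)*x/21 - 16*7**(1/3)*x**2/441 + 320*7**(1/3)*x**3/27783 - 2560*7**(1/3)*x**4/583443 + 22528*7**(1/3)*x**5/12252303 + O(x**6)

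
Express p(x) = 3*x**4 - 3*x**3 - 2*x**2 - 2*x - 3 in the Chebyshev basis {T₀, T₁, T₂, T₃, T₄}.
(-23/8)T₀ + (-17/4)T₁ + (1/2)T₂ + (-3/4)T₃ + (3/8)T₄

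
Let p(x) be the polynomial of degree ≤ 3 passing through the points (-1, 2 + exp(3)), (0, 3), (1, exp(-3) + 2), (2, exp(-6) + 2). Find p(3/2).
(5 + 15*exp(3) + (exp(3) + 27)*exp(6))*exp(-6)/16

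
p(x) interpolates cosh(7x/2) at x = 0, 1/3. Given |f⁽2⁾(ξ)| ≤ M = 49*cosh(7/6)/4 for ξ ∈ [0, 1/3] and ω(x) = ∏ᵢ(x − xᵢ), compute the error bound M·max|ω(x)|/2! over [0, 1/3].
49*cosh(7/6)/288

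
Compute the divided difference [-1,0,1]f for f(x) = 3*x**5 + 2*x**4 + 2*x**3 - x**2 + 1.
1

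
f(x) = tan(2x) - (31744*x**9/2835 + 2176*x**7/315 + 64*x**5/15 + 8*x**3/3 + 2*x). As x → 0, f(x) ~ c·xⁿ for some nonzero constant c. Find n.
11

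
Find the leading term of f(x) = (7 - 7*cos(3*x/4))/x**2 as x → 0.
63/32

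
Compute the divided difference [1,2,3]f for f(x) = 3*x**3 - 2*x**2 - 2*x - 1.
16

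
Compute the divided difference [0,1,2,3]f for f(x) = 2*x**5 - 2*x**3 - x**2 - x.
48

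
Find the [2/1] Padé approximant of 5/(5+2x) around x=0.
1/(2*x/5 + 1)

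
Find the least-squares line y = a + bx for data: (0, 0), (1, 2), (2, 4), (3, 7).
a = -1/5, b = 23/10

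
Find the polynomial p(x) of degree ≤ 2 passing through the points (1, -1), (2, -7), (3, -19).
-3*x**2 + 3*x - 1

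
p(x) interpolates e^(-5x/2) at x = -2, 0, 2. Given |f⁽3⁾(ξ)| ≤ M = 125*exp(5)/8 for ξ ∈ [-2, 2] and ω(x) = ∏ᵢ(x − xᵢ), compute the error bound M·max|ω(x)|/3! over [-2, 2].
125*sqrt(3)*exp(5)/27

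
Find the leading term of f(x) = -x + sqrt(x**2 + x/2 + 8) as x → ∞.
1/4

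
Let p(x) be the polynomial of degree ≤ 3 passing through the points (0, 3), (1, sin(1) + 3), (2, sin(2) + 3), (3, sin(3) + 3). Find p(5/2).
-5*sin(1)/16 + 5*sin(3)/16 + 15*sin(2)/16 + 3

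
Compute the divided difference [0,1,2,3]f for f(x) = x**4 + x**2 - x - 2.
6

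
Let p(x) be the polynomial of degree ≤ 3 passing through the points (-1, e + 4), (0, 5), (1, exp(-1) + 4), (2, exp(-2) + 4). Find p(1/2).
(-1 + 9*e + (73 - e)*exp(2))*exp(-2)/16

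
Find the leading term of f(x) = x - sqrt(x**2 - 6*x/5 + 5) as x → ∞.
3/5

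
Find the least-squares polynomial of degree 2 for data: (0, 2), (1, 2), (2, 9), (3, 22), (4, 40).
9/5 + (-12/5)x + (3)x²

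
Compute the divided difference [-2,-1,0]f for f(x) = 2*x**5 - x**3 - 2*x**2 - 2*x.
-29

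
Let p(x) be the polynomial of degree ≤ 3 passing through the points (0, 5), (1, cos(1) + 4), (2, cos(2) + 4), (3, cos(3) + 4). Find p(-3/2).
-189*cos(1)/16 + 135*cos(2)/16 - 35*cos(3)/16 + 169/16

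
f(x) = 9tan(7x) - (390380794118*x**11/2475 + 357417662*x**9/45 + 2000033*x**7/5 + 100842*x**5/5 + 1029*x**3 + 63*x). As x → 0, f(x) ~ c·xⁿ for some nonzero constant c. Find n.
13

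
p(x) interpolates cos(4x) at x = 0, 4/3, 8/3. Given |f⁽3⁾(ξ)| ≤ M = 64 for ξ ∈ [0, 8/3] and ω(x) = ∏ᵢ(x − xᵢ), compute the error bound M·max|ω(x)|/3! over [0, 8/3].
4096*sqrt(3)/729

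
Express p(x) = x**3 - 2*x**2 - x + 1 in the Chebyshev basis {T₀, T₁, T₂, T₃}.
(-1/4)T₁ - T₂ + (1/4)T₃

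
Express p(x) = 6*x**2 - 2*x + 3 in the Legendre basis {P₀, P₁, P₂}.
(5)P₀ + (-2)P₁ + (4)P₂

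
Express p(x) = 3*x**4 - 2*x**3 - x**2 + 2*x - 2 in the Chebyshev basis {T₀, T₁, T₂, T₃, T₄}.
(-11/8)T₀ + (1/2)T₁ + T₂ + (-1/2)T₃ + (3/8)T₄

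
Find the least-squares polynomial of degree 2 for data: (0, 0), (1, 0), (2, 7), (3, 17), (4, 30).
-16/35 + (-41/70)x + (29/14)x²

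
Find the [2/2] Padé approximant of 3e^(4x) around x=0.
(4*x**2 + 6*x + 3)/(4*x**2/3 - 2*x + 1)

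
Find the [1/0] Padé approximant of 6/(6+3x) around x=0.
1 - x/2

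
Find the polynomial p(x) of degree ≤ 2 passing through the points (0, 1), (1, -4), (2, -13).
-2*x**2 - 3*x + 1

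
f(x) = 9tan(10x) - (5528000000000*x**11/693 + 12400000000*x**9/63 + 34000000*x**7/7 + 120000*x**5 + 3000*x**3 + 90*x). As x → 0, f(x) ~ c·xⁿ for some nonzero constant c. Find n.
13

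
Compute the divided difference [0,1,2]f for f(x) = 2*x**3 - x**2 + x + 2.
5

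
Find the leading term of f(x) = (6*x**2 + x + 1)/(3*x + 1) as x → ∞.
2*x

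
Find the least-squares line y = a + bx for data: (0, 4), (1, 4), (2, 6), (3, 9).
a = 16/5, b = 17/10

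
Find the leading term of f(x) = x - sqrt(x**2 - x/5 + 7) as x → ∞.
1/10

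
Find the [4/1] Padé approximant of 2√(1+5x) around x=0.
(375*x**4/64 - 25*x**3/4 + 45*x**2/4 + 12*x + 2)/(7*x/2 + 1)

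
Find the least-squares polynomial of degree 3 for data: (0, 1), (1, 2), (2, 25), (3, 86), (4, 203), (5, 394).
58/63 + (-1303/378)x + (118/63)x² + (157/54)x³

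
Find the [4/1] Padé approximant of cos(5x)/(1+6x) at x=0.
(625*x**4/24 - 25*x**2/2 + 1)/(6*x + 1)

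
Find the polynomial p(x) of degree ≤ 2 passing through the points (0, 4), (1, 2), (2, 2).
x**2 - 3*x + 4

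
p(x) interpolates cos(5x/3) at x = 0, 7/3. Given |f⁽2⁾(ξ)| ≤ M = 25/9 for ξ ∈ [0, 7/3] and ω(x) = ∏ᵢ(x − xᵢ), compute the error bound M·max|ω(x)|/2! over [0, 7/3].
1225/648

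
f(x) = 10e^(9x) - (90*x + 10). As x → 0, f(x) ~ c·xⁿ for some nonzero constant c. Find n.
2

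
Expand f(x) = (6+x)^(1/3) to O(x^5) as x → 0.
6**(1/3) + 6**(1/3)*x/18 - 6**(1/3)*x**2/324 + 5*6**(1/3)*x**3/17496 - 5*6**(1/3)*x**4/157464 + O(x**5)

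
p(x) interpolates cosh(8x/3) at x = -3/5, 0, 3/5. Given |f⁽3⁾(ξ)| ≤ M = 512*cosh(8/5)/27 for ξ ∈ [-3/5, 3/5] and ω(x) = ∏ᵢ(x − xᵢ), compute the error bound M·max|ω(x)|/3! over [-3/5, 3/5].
512*sqrt(3)*cosh(8/5)/3375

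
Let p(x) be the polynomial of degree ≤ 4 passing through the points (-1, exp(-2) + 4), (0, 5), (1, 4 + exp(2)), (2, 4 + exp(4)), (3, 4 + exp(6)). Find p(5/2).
5*(-14*exp(4) - 1 + 108*exp(2) + 28*exp(6) + 7*exp(8))*exp(-2)/128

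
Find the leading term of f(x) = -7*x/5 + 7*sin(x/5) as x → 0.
-7*x**3/750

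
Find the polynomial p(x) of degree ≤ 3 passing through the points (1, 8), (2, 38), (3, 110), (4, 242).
3*x**3 + 3*x**2 + 2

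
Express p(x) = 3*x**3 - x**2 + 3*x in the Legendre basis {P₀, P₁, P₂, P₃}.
(-1/3)P₀ + (24/5)P₁ + (-2/3)P₂ + (6/5)P₃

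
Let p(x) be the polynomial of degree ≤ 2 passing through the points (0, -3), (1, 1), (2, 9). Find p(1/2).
-3/2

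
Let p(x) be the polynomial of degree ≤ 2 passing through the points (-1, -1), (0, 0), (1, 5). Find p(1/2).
2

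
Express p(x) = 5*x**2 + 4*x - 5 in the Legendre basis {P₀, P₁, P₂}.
(-10/3)P₀ + (4)P₁ + (10/3)P₂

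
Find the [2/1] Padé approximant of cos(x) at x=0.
1 - x**2/2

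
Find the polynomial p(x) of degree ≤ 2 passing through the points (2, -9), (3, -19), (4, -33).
-2*x**2 - 1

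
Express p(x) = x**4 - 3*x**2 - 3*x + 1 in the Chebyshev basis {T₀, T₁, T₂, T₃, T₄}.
(-1/8)T₀ + (-3)T₁ - T₂ + (1/8)T₄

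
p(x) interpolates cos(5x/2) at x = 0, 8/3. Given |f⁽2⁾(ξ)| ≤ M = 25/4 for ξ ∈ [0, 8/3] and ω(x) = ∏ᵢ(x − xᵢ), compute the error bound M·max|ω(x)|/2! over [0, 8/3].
50/9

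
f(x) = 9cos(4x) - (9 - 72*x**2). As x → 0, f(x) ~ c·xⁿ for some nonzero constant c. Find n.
4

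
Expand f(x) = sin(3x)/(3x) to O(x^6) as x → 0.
1 - 3*x**2/2 + 27*x**4/40 + O(x**6)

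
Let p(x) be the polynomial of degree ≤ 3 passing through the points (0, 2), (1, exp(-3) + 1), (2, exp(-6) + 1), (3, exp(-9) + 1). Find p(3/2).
(-1 + 9*exp(3) + 9*exp(6) + 15*exp(9))*exp(-9)/16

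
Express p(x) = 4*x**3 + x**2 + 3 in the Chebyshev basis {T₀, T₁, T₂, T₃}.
(7/2)T₀ + (3)T₁ + (1/2)T₂ + T₃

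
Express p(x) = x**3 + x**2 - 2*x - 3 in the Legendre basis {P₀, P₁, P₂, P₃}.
(-8/3)P₀ + (-7/5)P₁ + (2/3)P₂ + (2/5)P₃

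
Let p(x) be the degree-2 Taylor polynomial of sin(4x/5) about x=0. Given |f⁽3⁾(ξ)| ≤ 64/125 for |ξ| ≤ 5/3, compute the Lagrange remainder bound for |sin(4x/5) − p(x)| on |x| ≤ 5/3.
32/81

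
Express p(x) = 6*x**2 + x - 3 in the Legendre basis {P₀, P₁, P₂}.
-P₀ + P₁ + (4)P₂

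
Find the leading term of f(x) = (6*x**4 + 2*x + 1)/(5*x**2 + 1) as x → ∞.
6*x**2/5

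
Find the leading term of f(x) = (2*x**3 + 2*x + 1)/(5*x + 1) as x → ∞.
2*x**2/5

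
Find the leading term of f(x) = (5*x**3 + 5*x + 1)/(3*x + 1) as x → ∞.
5*x**2/3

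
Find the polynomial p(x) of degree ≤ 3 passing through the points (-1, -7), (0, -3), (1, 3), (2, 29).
3*x**3 + x**2 + 2*x - 3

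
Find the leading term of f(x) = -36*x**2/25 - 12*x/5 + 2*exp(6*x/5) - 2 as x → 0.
72*x**3/125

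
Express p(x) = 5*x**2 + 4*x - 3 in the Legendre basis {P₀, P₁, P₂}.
(-4/3)P₀ + (4)P₁ + (10/3)P₂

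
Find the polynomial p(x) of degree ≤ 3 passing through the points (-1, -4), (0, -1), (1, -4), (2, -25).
-2*x**3 - 3*x**2 + 2*x - 1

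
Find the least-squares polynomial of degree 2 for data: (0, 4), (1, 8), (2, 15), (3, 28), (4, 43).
4 + (9/5)x + (2)x²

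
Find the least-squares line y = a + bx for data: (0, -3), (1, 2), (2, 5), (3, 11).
a = -3, b = 9/2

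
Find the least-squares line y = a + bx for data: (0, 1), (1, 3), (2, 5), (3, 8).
a = 4/5, b = 23/10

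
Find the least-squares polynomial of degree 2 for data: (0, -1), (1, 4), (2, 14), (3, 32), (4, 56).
-29/35 + (37/35)x + (23/7)x²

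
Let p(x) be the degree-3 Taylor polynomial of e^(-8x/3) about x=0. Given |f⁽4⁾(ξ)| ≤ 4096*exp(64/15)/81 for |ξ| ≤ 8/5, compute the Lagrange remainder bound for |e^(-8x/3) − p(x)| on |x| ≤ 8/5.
2097152*exp(64/15)/151875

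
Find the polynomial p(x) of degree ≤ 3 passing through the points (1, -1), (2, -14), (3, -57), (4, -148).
-3*x**3 + 3*x**2 - x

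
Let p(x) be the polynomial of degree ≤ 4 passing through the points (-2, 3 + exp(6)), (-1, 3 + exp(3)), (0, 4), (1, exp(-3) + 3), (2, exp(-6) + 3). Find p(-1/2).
((-5*exp(6) + 474 + 60*exp(3))*exp(6) - 20*exp(3) + 3)*exp(-6)/128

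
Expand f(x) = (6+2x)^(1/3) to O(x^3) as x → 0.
6**(1/3) + 6**(1/3)*x/9 - 6**(1/3)*x**2/81 + O(x**3)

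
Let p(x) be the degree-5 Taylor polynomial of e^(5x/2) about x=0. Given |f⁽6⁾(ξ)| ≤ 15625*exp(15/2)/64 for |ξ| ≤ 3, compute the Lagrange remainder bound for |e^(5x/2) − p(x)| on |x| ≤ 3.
253125*exp(15/2)/1024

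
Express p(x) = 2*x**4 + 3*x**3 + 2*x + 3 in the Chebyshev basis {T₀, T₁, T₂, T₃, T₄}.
(15/4)T₀ + (17/4)T₁ + T₂ + (3/4)T₃ + (1/4)T₄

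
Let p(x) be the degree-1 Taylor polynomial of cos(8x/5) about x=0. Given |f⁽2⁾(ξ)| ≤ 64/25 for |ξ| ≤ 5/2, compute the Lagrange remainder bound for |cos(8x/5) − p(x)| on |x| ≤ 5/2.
8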